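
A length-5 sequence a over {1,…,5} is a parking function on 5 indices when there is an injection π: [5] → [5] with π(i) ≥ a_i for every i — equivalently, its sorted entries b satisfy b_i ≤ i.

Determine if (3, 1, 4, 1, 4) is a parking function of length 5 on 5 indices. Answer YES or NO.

YES

Order a: b = (1, 1, 3, 4, 4).
  b_1=1 ≤ 1
  b_2=1 ≤ 2
  b_3=3 ≤ 3
  b_4=4 ≤ 4
  b_5=4 ≤ 5
All bounds hold ⇒ YES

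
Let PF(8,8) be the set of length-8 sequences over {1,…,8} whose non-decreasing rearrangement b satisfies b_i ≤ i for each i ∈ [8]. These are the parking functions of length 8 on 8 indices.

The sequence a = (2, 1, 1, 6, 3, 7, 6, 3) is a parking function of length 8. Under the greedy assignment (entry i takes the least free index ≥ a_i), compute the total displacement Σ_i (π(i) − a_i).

Σπ = 36 ({1..8} each once); Σa = 2+1+1+6+3+7+6+3 = 29; disp = 36−29 = 7.

7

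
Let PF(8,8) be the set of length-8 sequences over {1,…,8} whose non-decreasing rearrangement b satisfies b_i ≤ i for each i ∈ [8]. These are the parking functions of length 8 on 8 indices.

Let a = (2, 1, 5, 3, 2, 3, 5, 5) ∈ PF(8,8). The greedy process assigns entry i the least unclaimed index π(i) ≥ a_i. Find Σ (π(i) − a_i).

10

Σπ = 8·9/2 = 36 (π permutes [8]); Σa = 2+1+5+3+2+3+5+5 = 26; disp = 36−26 = 10.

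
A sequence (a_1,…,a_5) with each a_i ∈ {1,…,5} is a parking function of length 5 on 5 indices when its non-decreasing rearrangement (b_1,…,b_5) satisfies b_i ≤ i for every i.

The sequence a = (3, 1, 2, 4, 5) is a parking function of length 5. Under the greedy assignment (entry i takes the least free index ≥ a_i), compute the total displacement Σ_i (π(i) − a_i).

0

Σπ = 15 ({1..5} each once); Σa = 3+1+2+4+5 = 15; disp = 15−15 = 0.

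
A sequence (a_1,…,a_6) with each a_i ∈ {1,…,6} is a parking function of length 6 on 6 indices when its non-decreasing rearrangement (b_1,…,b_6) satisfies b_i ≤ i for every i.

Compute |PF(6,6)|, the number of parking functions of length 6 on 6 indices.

Count = (6−6+1)·(6+1)^(6−1) = 1·16807 = 16807 (Konheim–Weiss)
One tuple (6,2,1,1,1,4) → sorted (1,1,1,2,4,6): b_i ≤ i ∀i, a PF.

16807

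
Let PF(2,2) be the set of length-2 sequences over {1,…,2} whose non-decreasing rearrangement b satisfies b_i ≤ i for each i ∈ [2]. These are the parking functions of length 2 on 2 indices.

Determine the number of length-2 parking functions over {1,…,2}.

#PF = 1·3^1 = 1·3 = 3
One tuple (2,1) → sorted (1,2): b_i ≤ i ∀i, a PF.

3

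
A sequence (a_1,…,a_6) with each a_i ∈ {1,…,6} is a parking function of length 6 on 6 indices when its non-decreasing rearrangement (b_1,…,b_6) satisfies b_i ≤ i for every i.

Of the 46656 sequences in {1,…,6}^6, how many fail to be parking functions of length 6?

Count = (6+1−6)·(6+1)^{6−1} = 1×16807 = 16807 (Konheim–Weiss)
Example (6,5,6,6,3,5) → sorted (3,5,5,6,6,6): b_1=3>1, not a PF.
Total 46656; non-PF = 46656−16807 = 29849

29849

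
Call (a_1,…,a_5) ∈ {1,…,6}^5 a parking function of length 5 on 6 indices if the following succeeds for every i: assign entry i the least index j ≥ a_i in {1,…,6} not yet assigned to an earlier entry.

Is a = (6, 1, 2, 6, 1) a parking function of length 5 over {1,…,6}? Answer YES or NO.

NO

Sorted: b = (1, 1, 2, 6, 6).
  b_1=1 ≤ 2
  b_2=1 ≤ 3
  b_3=2 ≤ 4
  b_4=6 > 5
  fails at i=4 ⇒ NO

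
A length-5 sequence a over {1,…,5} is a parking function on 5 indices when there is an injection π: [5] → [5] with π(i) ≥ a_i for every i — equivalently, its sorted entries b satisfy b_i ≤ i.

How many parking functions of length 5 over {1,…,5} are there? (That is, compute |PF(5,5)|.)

|PF(5,5)| = (5+1−5)·(5+1)^{5−1} = 1×1296 = 1296 (Konheim–Weiss)
Check (1,2,4,2,1) → sorted (1,1,2,2,4): b_i ≤ i ∀i, a PF.

1296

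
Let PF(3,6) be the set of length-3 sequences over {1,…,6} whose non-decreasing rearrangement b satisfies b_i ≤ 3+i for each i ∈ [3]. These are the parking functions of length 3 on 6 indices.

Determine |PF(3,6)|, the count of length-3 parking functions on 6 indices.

|PF| = (6+1−3)·(6+1)^{3−1} = 4 · 49 = 196
E.g. (3,6,3) → sorted (3,3,6): b_i ≤ 3+i ∀i, a PF.

196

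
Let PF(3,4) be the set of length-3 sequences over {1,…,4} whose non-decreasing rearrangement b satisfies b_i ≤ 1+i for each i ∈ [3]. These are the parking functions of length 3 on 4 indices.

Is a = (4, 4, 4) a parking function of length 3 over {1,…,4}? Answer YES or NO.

NO

Rearranged: b = (4, 4, 4).
  b_1=4 > 2
  fails at i=1 ⇒ NO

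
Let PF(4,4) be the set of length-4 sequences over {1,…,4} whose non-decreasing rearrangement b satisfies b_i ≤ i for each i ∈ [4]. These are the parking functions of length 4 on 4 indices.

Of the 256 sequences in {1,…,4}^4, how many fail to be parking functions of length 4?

131

#PF = 1·5^3 = 1×125 = 125
Check (4,4,4,4) → sorted (4,4,4,4): b_1=4>1, not a PF.
4^4 − 125 = 256 − 125 = 131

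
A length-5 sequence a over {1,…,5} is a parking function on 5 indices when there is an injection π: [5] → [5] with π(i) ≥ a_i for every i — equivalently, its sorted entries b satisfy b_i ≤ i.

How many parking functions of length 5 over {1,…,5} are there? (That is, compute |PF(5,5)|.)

1296

Count = (5+1−5)·(5+1)^{5−1} = 1·1296 = 1296 (Konheim–Weiss)
Example (4,3,1,1,2) → sorted (1,1,2,3,4): b_i ≤ i ∀i, a PF.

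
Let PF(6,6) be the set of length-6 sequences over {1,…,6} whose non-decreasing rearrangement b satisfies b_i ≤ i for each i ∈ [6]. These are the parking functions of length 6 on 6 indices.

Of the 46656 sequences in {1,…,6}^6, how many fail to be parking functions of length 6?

29849

|PF| = (6+1−6)·(6+1)^{6−1} = 1·16807 = 16807
Example (5,6,5,3,4,6) → sorted (3,4,5,5,6,6): b_1=3>1, not a PF.
6^6 − 16807 = 46656 − 16807 = 29849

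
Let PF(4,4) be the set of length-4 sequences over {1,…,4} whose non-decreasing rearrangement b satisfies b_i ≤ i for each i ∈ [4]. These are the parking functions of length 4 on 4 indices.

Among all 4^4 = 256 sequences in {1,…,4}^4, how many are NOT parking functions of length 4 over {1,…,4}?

#PF = (4−4+1)·(4+1)^(4−1) = 1×125 = 125 (Pollak)
Check (4,2,3,4) → sorted (2,3,4,4): b_1=2>1, not a PF.
So 256 − 125 = 131 fail.

131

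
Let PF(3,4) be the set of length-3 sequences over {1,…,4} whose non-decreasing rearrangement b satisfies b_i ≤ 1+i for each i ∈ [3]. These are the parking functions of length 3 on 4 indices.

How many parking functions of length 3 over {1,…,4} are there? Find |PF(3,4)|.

#PF = 2·5^2 = 2×25 = 50 [KW]
Example (1,1,3) → sorted (1,1,3): b_i ≤ 1+i ∀i, a PF.

50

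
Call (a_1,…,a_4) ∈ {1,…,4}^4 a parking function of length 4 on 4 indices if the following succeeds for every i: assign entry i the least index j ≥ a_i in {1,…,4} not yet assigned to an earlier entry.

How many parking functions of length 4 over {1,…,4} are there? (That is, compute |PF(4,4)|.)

|PF(4,4)| = (4−4+1)·(4+1)^(4−1) = 1×125 = 125
Example (3,1,2,4) → sorted (1,2,3,4): b_i ≤ i ∀i, a PF.

125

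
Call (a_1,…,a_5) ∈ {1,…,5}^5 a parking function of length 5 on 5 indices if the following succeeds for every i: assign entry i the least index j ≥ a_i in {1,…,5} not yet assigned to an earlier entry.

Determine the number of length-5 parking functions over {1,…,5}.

Count = (6−5)·6^(5−1) = 1 · 1296 = 1296
Example (2,2,2,1,4) → sorted (1,2,2,2,4): b_i ≤ i ∀i, a PF.

1296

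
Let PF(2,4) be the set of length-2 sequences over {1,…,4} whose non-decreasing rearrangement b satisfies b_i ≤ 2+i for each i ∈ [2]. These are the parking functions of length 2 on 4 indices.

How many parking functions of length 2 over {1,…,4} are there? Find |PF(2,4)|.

|PF| = (4+1−2)·(4+1)^{2−1} = 3·5 = 15 (Konheim–Weiss)
One tuple (3,2) → sorted (2,3): b_i ≤ 2+i ∀i, a PF.

15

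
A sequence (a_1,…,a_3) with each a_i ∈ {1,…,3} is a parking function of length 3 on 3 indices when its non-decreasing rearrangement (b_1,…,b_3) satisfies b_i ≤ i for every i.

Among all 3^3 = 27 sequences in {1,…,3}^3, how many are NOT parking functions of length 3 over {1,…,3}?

11

|PF| = (3−3+1)·(3+1)^(3−1) = 1×16 = 16 (Pollak)
Example (3,2,3) → sorted (2,3,3): b_1=2>1, not a PF.
So 27 − 16 = 11 fail.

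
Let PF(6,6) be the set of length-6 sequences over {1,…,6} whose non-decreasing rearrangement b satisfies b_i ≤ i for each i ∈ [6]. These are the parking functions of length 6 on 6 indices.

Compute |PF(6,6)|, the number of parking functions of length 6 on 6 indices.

16807

#PF = (6−6+1)·(6+1)^(6−1) = 1×16807 = 16807
Example (3,1,5,2,1,6) → sorted (1,1,2,3,5,6): b_i ≤ i ∀i, a PF.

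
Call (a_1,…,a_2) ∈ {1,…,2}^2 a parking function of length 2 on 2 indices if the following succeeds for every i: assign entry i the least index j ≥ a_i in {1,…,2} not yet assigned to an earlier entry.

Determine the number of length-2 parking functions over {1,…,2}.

3

|PF| = 1·3^1 = 1·3 = 3 (Konheim–Weiss)
Example (1,2) → sorted (1,2): b_i ≤ i ∀i, a PF.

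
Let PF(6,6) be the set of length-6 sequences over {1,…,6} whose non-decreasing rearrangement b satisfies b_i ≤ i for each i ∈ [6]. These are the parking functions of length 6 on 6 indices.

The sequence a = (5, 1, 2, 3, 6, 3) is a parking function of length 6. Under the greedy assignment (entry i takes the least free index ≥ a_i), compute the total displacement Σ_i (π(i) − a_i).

1

Σπ = 21 ({1..6} each once); Σa = 5+1+2+3+6+3 = 20; disp = 21−20 = 1.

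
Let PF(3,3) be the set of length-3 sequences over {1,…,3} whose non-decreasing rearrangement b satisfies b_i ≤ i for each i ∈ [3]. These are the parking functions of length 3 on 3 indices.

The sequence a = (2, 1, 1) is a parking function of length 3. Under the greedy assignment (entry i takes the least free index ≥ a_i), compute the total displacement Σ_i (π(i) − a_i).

Σπ = 3·4/2 = 6 (π permutes [3]); Σa = 2+1+1 = 4; disp = 6−4 = 2.

2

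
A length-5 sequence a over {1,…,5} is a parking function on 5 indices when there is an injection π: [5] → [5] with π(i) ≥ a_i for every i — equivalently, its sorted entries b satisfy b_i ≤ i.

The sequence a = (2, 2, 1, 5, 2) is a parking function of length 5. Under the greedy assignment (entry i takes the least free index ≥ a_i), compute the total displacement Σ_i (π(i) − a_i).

Σπ = 15 ({1..5} each once); Σa = 2+2+1+5+2 = 12; disp = 15−12 = 3.

3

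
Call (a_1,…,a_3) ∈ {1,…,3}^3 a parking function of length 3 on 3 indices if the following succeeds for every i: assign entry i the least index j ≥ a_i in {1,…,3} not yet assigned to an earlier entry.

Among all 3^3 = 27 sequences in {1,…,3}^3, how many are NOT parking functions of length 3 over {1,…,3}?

11

|PF(3,3)| = (3−3+1)·(3+1)^(3−1) = 1·16 = 16 (Konheim–Weiss)
Check (3,3,2) → sorted (2,3,3): b_1=2>1, not a PF.
So 27 − 16 = 11 fail.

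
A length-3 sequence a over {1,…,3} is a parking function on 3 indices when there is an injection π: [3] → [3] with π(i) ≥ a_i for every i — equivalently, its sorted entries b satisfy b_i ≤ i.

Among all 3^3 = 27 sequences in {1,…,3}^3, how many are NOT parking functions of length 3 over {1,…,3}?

11

|PF| = 1·4^2 = 1 · 16 = 16 (Konheim–Weiss)
Check (2,2,2) → sorted (2,2,2): b_1=2>1, not a PF.
Total 27; non-PF = 27−16 = 11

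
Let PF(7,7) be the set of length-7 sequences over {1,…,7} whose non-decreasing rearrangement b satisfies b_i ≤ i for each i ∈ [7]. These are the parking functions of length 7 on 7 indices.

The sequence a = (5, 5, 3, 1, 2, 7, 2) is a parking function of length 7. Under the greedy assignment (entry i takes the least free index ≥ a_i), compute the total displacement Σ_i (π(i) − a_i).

3

Σπ = 7·8/2 = 28 (π permutes [7]); Σa = 5+5+3+1+2+7+2 = 25; disp = 28−25 = 3.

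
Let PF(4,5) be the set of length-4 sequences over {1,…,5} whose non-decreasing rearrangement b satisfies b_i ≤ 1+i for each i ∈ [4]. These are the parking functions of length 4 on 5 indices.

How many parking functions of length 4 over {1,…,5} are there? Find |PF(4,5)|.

432

Count = 2·6^3 = 2 · 216 = 432 (Pollak)
Example (1,1,2,5) → sorted (1,1,2,5): b_i ≤ 1+i ∀i, a PF.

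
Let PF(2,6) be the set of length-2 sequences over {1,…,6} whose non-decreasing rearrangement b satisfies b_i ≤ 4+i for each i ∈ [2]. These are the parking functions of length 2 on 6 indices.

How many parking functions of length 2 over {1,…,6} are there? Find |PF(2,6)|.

35

|PF| = (6−2+1)·(6+1)^(2−1) = 5·7 = 35 (Pollak)
One tuple (2,4) → sorted (2,4): b_i ≤ 4+i ∀i, a PF.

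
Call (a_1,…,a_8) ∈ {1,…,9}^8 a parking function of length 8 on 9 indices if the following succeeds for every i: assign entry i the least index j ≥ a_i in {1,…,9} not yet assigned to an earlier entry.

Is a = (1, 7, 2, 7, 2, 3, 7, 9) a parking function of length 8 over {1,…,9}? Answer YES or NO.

NO

Sorted: b = (1, 2, 2, 3, 7, 7, 7, 9).
  b_1=1 ≤ 2
  b_2=2 ≤ 3
  b_3=2 ≤ 4
  b_4=3 ≤ 5
  b_5=7 > 6
  fails at i=5 ⇒ NO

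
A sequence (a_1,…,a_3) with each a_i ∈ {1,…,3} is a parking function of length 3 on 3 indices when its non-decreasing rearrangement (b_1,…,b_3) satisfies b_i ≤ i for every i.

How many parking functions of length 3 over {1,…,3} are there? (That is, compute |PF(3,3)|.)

16

|PF| = 1·4^2 = 1×16 = 16
Check (2,1,3) → sorted (1,2,3): b_i ≤ i ∀i, a PF.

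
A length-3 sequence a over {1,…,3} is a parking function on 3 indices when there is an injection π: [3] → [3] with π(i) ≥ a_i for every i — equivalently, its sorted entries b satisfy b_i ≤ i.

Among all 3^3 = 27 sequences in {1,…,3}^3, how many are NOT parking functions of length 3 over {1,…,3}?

#PF = (3+1−3)·(3+1)^{3−1} = 1×16 = 16 [KW]
Example (3,3,2) → sorted (2,3,3): b_1=2>1, not a PF.
Total 27; non-PF = 27−16 = 11

11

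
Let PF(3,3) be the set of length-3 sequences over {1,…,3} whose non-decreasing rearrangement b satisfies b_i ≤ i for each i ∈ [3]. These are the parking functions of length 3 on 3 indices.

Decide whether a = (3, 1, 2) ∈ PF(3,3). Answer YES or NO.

Sorted: b = (1, 2, 3).
  b_1=1 ≤ 1
  b_2=2 ≤ 2
  b_3=3 ≤ 3
All bounds hold ⇒ YES

YES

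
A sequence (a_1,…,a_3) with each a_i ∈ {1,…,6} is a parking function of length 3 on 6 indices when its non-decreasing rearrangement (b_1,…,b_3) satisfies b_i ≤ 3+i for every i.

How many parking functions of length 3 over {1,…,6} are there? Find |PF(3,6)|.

|PF| = 4·7^2 = 4·49 = 196
Check (2,6,2) → sorted (2,2,6): b_i ≤ 3+i ∀i, a PF.

196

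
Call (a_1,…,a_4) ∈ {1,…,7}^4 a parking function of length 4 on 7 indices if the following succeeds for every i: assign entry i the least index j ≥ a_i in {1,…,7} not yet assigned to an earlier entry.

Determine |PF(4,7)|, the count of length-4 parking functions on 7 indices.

2048

Count = (7+1−4)·(7+1)^{4−1} = 4 · 512 = 2048
Example (5,7,6,4) → sorted (4,5,6,7): b_i ≤ 3+i ∀i, a PF.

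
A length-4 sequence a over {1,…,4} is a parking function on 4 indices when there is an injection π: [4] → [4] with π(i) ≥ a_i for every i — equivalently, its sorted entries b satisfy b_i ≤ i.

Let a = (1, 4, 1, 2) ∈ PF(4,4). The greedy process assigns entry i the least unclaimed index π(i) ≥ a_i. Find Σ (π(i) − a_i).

Σπ(i) = 1+…+4 = 10; Σa = 1+4+1+2 = 8; disp = 10−8 = 2.

2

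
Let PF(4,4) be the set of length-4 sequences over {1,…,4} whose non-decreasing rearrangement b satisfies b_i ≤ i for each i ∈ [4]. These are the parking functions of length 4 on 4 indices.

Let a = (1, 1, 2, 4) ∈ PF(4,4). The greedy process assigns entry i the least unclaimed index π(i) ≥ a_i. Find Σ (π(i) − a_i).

2

Σπ = 10 ({1..4} each once); Σa = 1+1+2+4 = 8; disp = 10−8 = 2.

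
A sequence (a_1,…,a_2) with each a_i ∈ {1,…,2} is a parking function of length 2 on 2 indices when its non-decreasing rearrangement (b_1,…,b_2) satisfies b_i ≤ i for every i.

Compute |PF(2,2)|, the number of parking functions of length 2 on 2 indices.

Count = (2+1−2)·(2+1)^{2−1} = 1×3 = 3 (Konheim–Weiss)
Check (1,2) → sorted (1,2): b_i ≤ i ∀i, a PF.

3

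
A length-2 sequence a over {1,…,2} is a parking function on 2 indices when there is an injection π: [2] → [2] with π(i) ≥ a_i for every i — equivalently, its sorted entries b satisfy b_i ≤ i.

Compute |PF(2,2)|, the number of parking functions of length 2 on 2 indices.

3

#PF = 1·3^1 = 1·3 = 3
One tuple (2,1) → sorted (1,2): b_i ≤ i ∀i, a PF.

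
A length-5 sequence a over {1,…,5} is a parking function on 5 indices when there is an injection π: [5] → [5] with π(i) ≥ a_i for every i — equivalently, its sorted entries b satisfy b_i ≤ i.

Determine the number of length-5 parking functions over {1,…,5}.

1296

Count = (5+1−5)·(5+1)^{5−1} = 1·1296 = 1296 (Pollak)
E.g. (2,1,1,4,1) → sorted (1,1,1,2,4): b_i ≤ i ∀i, a PF.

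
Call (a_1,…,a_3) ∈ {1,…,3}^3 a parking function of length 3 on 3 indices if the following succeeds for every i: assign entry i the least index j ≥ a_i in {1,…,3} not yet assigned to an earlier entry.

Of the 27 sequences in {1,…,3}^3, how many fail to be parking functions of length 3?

Count = (3+1−3)·(3+1)^{3−1} = 1×16 = 16
E.g. (3,3,3) → sorted (3,3,3): b_1=3>1, not a PF.
Total 27; non-PF = 27−16 = 11

11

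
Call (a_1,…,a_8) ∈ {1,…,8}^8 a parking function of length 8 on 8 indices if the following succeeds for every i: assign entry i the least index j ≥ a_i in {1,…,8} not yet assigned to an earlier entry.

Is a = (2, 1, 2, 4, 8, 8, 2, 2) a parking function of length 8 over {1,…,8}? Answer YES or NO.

NO

Sorted: b = (1, 2, 2, 2, 2, 4, 8, 8).
  b_1=1 ≤ 1
  b_2=2 ≤ 2
  b_3=2 ≤ 3
  b_4=2 ≤ 4
  b_5=2 ≤ 5
  b_6=4 ≤ 6
  b_7=8 > 7
  fails at i=7 ⇒ NO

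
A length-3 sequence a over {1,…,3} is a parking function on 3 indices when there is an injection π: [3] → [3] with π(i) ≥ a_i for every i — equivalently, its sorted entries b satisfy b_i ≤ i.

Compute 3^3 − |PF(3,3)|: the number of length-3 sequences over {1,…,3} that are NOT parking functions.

11

Count = (4−3)·4^(3−1) = 1×16 = 16 (Pollak)
Check (1,3,3) → sorted (1,3,3): b_2=3>2, not a PF.
So 27 − 16 = 11 fail.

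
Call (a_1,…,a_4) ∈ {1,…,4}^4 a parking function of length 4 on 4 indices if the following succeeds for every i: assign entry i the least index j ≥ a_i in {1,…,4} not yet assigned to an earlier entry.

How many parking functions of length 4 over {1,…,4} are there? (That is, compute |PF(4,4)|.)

125

|PF| = (5−4)·5^(4−1) = 1 · 125 = 125 (Pollak)
Check (1,3,3,1) → sorted (1,1,3,3): b_i ≤ i ∀i, a PF.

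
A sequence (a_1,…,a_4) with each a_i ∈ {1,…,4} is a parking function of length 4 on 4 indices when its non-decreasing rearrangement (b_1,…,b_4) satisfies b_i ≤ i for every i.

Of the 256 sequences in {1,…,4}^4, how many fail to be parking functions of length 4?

|PF| = (4+1−4)·(4+1)^{4−1} = 1·125 = 125
Example (2,4,4,3) → sorted (2,3,4,4): b_1=2>1, not a PF.
4^4 − 125 = 256 − 125 = 131

131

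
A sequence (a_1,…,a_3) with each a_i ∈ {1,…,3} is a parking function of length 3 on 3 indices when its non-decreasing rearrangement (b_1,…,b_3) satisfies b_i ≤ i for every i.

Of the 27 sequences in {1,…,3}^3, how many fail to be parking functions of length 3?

11

|PF| = (4−3)·4^(3−1) = 1 · 16 = 16 (Konheim–Weiss)
E.g. (3,2,2) → sorted (2,2,3): b_1=2>1, not a PF.
3^3 − 16 = 27 − 16 = 11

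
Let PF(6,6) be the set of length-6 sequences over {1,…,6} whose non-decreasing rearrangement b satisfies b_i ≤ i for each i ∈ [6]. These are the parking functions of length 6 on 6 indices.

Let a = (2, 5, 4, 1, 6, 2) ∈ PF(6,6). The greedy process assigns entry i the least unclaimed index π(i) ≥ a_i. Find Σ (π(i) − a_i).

Σπ(i) = 1+…+6 = 21; Σa = 2+5+4+1+6+2 = 20; disp = 21−20 = 1.

1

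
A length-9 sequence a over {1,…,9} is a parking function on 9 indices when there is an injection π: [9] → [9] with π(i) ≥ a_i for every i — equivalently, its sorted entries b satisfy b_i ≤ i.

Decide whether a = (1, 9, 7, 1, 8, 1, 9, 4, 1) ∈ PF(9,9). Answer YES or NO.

NO

Sorted: b = (1, 1, 1, 1, 4, 7, 8, 9, 9).
  b_1=1 ≤ 1
  b_2=1 ≤ 2
  b_3=1 ≤ 3
  b_4=1 ≤ 4
  b_5=4 ≤ 5
  b_6=7 > 6
  fails at i=6 ⇒ NO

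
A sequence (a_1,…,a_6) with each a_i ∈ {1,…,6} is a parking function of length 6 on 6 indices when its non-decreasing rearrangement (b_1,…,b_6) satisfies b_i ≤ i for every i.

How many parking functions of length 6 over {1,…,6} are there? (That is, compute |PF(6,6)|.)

#PF = (7−6)·7^(6−1) = 1 · 16807 = 16807 (Konheim–Weiss)
Check (4,3,2,4,3,1) → sorted (1,2,3,3,4,4): b_i ≤ i ∀i, a PF.

16807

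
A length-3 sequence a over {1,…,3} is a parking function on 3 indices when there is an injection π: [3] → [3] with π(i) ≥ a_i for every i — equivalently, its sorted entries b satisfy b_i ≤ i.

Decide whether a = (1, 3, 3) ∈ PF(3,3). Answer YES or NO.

NO

Order a: b = (1, 3, 3).
  b_1=1 ≤ 1
  b_2=3 > 2
  fails at i=2 ⇒ NO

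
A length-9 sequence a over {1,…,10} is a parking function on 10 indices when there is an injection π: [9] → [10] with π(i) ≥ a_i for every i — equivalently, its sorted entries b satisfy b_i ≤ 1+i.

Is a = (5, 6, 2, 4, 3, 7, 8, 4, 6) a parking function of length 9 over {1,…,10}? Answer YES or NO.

YES

Rearranged: b = (2, 3, 4, 4, 5, 6, 6, 7, 8).
  b_1=2 ≤ 2
  b_2=3 ≤ 3
  b_3=4 ≤ 4
  b_4=4 ≤ 5
  b_5=5 ≤ 6
  b_6=6 ≤ 7
  b_7=6 ≤ 8
  b_8=7 ≤ 9
  b_9=8 ≤ 10
All bounds hold ⇒ YES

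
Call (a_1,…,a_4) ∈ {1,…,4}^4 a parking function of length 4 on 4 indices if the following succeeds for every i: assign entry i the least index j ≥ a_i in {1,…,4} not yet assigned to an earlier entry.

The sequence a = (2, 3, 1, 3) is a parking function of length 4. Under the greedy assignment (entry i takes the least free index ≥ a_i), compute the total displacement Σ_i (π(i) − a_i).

Σπ(i) = 1+…+4 = 10; Σa = 2+3+1+3 = 9; disp = 10−9 = 1.

1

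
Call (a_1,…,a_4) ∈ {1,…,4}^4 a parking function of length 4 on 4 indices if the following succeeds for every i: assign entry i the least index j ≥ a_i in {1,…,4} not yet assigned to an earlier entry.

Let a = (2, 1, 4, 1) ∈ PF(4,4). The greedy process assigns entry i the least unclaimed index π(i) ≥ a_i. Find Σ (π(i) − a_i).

2

Σπ(i) = 1+…+4 = 10; Σa = 2+1+4+1 = 8; disp = 10−8 = 2.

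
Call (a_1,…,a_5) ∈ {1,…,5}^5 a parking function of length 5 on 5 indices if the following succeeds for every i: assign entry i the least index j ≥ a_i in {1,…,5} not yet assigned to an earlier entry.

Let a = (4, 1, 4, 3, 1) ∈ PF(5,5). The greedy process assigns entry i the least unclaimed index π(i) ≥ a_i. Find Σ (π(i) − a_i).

2

Σπ = 15 ({1..5} each once); Σa = 4+1+4+3+1 = 13; disp = 15−13 = 2.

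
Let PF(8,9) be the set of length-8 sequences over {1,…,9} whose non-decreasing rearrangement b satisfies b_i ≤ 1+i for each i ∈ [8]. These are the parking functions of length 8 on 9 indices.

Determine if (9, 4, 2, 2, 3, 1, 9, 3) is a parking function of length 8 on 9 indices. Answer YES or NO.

NO

Rearranged: b = (1, 2, 2, 3, 3, 4, 9, 9).
  b_1=1 ≤ 2
  b_2=2 ≤ 3
  b_3=2 ≤ 4
  b_4=3 ≤ 5
  b_5=3 ≤ 6
  b_6=4 ≤ 7
  b_7=9 > 8
  fails at i=7 ⇒ NO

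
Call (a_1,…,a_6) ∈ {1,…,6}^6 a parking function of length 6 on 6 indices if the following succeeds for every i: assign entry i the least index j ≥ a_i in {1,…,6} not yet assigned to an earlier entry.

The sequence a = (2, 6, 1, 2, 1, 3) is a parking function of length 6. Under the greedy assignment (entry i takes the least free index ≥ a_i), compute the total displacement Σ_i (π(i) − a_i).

Σπ = 6·7/2 = 21 (π permutes [6]); Σa = 2+6+1+2+1+3 = 15; disp = 21−15 = 6.

6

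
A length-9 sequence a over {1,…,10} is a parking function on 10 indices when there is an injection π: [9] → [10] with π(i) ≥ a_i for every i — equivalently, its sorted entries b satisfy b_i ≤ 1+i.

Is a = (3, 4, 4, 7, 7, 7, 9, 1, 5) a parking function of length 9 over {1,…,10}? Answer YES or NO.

Order a: b = (1, 3, 4, 4, 5, 7, 7, 7, 9).
  b_1=1 ≤ 2
  b_2=3 ≤ 3
  b_3=4 ≤ 4
  b_4=4 ≤ 5
  b_5=5 ≤ 6
  b_6=7 ≤ 7
  b_7=7 ≤ 8
  b_8=7 ≤ 9
  b_9=9 ≤ 10
All bounds hold ⇒ YES

YES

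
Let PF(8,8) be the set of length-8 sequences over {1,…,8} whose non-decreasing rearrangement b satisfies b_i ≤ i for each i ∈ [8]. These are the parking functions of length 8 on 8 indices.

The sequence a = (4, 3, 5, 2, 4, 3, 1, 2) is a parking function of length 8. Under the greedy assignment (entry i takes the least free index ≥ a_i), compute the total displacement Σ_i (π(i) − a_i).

12

Σπ = 8·9/2 = 36 (π permutes [8]); Σa = 4+3+5+2+4+3+1+2 = 24; disp = 36−24 = 12.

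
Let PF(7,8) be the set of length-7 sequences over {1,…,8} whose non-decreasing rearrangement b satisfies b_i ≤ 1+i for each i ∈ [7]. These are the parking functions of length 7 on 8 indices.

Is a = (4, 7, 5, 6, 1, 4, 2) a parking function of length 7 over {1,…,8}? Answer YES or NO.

Order a: b = (1, 2, 4, 4, 5, 6, 7).
  b_1=1 ≤ 2
  b_2=2 ≤ 3
  b_3=4 ≤ 4
  b_4=4 ≤ 5
  b_5=5 ≤ 6
  b_6=6 ≤ 7
  b_7=7 ≤ 8
All bounds hold ⇒ YES

YES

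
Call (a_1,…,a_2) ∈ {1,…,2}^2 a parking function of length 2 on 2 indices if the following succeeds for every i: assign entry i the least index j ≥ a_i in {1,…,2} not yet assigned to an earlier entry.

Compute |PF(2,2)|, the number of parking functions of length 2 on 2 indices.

#PF = (2+1−2)·(2+1)^{2−1} = 1·3 = 3 (Konheim–Weiss)
One tuple (1,2) → sorted (1,2): b_i ≤ i ∀i, a PF.

3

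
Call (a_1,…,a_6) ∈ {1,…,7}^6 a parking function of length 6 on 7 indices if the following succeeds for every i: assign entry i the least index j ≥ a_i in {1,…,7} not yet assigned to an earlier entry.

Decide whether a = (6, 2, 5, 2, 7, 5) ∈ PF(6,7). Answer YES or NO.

Sorted: b = (2, 2, 5, 5, 6, 7).
  b_1=2 ≤ 2
  b_2=2 ≤ 3
  b_3=5 > 4
  fails at i=3 ⇒ NO

NO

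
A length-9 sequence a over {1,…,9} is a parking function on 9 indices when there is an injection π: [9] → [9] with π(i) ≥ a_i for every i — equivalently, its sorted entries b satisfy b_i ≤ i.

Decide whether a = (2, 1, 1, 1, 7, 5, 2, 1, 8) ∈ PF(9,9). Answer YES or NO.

YES

Sorted: b = (1, 1, 1, 1, 2, 2, 5, 7, 8).
  b_1=1 ≤ 1
  b_2=1 ≤ 2
  b_3=1 ≤ 3
  b_4=1 ≤ 4
  b_5=2 ≤ 5
  b_6=2 ≤ 6
  b_7=5 ≤ 7
  b_8=7 ≤ 8
  b_9=8 ≤ 9
All bounds hold ⇒ YES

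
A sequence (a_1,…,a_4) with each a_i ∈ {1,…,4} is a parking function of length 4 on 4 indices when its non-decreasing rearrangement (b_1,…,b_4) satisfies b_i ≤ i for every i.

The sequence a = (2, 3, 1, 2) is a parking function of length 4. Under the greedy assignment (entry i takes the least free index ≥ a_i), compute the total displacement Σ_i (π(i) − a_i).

2

Σπ(i) = 1+…+4 = 10; Σa = 2+3+1+2 = 8; disp = 10−8 = 2.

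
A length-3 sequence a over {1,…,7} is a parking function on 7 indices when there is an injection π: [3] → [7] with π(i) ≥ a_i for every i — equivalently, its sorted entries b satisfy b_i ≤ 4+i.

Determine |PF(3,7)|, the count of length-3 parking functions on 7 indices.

320

Count = (8−3)·8^(3−1) = 5×64 = 320
One tuple (7,6,4) → sorted (4,6,7): b_i ≤ 4+i ∀i, a PF.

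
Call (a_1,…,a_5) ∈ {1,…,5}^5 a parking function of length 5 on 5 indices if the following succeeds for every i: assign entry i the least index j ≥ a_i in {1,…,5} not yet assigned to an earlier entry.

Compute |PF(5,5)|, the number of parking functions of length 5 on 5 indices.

|PF| = (6−5)·6^(5−1) = 1 · 1296 = 1296 (Konheim–Weiss)
One tuple (3,1,2,2,2) → sorted (1,2,2,2,3): b_i ≤ i ∀i, a PF.

1296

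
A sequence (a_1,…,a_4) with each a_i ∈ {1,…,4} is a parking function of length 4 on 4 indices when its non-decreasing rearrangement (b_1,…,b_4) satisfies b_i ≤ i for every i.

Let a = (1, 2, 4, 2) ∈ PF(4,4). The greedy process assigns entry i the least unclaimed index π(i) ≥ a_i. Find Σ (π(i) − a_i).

Σπ(i) = 1+…+4 = 10; Σa = 1+2+4+2 = 9; disp = 10−9 = 1.

1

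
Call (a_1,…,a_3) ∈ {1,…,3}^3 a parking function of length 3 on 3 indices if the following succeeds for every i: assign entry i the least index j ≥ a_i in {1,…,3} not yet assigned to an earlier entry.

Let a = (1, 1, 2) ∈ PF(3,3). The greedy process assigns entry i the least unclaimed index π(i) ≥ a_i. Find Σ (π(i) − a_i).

Σπ(i) = 1+…+3 = 6; Σa = 1+1+2 = 4; disp = 6−4 = 2.

2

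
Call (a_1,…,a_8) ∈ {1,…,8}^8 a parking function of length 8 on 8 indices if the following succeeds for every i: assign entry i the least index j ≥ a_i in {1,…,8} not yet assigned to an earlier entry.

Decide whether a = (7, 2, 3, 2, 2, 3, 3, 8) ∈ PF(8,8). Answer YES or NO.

Rearranged: b = (2, 2, 2, 3, 3, 3, 7, 8).
  b_1=2 > 1
  fails at i=1 ⇒ NO

NO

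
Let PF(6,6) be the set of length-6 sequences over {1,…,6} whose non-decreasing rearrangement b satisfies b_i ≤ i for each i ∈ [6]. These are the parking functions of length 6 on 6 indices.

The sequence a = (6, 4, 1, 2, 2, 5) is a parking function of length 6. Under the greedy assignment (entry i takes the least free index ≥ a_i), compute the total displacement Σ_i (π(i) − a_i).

1

Σπ = 6·7/2 = 21 (π permutes [6]); Σa = 6+4+1+2+2+5 = 20; disp = 21−20 = 1.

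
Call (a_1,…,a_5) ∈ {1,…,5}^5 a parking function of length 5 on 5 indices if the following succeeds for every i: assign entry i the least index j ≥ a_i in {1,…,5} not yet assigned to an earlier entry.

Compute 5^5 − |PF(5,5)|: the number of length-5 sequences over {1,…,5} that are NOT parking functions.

1829

|PF(5,5)| = (5+1−5)·(5+1)^{5−1} = 1 · 1296 = 1296 (Konheim–Weiss)
One tuple (2,3,3,2,4) → sorted (2,2,3,3,4): b_1=2>1, not a PF.
So 3125 − 1296 = 1829 fail.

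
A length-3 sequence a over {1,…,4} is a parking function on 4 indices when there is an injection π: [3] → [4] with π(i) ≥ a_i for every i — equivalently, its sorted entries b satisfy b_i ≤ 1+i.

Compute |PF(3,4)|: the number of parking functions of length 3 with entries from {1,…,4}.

50

|PF(3,4)| = (5−3)·5^(3−1) = 2 · 25 = 50 [KW]
One tuple (2,3,1) → sorted (1,2,3): b_i ≤ 1+i ∀i, a PF.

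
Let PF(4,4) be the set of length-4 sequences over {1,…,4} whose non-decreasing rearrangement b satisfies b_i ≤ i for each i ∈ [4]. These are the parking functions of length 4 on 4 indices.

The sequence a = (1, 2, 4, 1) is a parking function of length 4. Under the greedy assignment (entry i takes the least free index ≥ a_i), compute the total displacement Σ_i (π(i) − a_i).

Σπ(i) = 1+…+4 = 10; Σa = 1+2+4+1 = 8; disp = 10−8 = 2.

2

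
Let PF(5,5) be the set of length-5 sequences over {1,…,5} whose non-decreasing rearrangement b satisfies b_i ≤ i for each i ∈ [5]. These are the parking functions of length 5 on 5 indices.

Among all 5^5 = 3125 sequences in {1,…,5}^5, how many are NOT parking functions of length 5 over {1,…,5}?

1829

|PF(5,5)| = (5+1−5)·(5+1)^{5−1} = 1 · 1296 = 1296
Check (5,5,5,2,2) → sorted (2,2,5,5,5): b_1=2>1, not a PF.
Total 3125; non-PF = 3125−1296 = 1829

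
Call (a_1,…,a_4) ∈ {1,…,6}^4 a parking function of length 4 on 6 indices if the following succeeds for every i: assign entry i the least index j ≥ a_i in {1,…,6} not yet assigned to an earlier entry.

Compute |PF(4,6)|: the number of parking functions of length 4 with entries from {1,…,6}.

Count = (7−4)·7^(4−1) = 3 · 343 = 1029
One tuple (1,4,4,3) → sorted (1,3,4,4): b_i ≤ 2+i ∀i, a PF.

1029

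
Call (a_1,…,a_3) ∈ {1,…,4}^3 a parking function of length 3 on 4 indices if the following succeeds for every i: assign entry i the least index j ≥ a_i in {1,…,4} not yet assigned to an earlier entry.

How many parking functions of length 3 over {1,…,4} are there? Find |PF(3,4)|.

#PF = (4−3+1)·(4+1)^(3−1) = 2 · 25 = 50 [KW]
E.g. (1,3,3) → sorted (1,3,3): b_i ≤ 1+i ∀i, a PF.

50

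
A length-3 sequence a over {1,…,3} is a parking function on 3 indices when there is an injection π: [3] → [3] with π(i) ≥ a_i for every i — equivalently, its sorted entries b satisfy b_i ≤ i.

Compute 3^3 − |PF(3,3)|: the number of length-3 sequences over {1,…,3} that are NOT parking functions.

11

|PF| = (3+1−3)·(3+1)^{3−1} = 1×16 = 16
Check (3,3,3) → sorted (3,3,3): b_1=3>1, not a PF.
Total 27; non-PF = 27−16 = 11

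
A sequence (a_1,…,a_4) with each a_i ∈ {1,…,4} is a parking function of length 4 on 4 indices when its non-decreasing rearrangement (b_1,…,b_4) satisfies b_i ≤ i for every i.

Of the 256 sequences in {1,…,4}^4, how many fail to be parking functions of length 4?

131

Count = (4−4+1)·(4+1)^(4−1) = 1 · 125 = 125 (Pollak)
Check (3,4,3,4) → sorted (3,3,4,4): b_1=3>1, not a PF.
So 256 − 125 = 131 fail.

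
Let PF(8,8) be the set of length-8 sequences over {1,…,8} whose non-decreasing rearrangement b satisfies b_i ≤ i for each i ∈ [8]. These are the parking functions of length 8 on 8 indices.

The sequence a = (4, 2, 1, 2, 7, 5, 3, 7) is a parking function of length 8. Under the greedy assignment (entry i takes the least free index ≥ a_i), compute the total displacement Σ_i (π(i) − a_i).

5

Σπ = 36 ({1..8} each once); Σa = 4+2+1+2+7+5+3+7 = 31; disp = 36−31 = 5.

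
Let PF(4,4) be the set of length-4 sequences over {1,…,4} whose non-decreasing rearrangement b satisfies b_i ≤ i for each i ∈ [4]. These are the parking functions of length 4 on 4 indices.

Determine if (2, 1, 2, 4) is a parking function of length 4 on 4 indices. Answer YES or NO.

YES

Sorted: b = (1, 2, 2, 4).
  b_1=1 ≤ 1
  b_2=2 ≤ 2
  b_3=2 ≤ 3
  b_4=4 ≤ 4
All bounds hold ⇒ YES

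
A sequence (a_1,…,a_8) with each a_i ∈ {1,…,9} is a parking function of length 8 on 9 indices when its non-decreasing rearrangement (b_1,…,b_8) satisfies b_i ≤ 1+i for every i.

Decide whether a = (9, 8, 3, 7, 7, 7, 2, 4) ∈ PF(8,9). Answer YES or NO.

NO

Sorted: b = (2, 3, 4, 7, 7, 7, 8, 9).
  b_1=2 ≤ 2
  b_2=3 ≤ 3
  b_3=4 ≤ 4
  b_4=7 > 5
  fails at i=4 ⇒ NO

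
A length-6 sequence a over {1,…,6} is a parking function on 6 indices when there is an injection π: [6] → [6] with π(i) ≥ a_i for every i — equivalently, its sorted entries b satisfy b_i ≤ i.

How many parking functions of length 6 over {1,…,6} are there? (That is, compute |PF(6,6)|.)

16807

#PF = (7−6)·7^(6−1) = 1 · 16807 = 16807
Example (2,1,4,3,3,6) → sorted (1,2,3,3,4,6): b_i ≤ i ∀i, a PF.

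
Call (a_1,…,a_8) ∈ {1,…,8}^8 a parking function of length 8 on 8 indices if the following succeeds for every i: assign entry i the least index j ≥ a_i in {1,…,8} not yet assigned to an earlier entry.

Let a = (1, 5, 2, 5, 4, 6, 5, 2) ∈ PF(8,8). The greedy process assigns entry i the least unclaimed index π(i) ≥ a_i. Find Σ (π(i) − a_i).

Σπ = 36 ({1..8} each once); Σa = 1+5+2+5+4+6+5+2 = 30; disp = 36−30 = 6.

6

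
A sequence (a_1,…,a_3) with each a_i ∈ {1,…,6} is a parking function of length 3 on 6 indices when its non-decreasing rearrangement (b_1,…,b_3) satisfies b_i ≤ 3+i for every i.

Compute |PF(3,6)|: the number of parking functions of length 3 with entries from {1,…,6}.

196

|PF| = (6+1−3)·(6+1)^{3−1} = 4·49 = 196
E.g. (1,4,6) → sorted (1,4,6): b_i ≤ 3+i ∀i, a PF.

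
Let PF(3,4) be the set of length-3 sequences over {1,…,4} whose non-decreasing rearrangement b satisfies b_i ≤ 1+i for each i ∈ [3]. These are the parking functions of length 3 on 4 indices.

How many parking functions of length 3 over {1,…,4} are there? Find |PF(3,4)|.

50

|PF(3,4)| = (5−3)·5^(3−1) = 2·25 = 50 [KW]
One tuple (2,1,2) → sorted (1,2,2): b_i ≤ 1+i ∀i, a PF.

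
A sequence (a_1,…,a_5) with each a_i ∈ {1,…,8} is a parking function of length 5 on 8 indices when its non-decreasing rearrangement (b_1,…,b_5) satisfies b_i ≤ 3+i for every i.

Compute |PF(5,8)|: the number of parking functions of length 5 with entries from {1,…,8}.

Count = 4·9^4 = 4·6561 = 26244 (Konheim–Weiss)
One tuple (2,3,2,1,4) → sorted (1,2,2,3,4): b_i ≤ 3+i ∀i, a PF.

26244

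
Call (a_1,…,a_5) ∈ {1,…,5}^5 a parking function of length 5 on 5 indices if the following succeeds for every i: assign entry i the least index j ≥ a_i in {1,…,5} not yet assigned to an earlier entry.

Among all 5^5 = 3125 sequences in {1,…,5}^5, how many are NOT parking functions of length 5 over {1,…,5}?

#PF = (5−5+1)·(5+1)^(5−1) = 1×1296 = 1296 (Pollak)
Example (4,4,4,4,1) → sorted (1,4,4,4,4): b_2=4>2, not a PF.
Total 3125; non-PF = 3125−1296 = 1829

1829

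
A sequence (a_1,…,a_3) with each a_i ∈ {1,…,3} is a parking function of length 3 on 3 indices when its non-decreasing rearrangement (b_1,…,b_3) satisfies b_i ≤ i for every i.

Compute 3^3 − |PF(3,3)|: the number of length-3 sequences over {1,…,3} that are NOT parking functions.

|PF(3,3)| = (3−3+1)·(3+1)^(3−1) = 1 · 16 = 16
One tuple (3,2,3) → sorted (2,3,3): b_1=2>1, not a PF.
So 27 − 16 = 11 fail.

11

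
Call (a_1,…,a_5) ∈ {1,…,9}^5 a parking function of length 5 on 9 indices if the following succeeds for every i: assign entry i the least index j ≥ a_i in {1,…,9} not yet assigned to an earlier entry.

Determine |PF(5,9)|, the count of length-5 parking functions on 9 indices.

#PF = (9−5+1)·(9+1)^(5−1) = 5×10000 = 50000
E.g. (7,1,6,6,4) → sorted (1,4,6,6,7): b_i ≤ 4+i ∀i, a PF.

50000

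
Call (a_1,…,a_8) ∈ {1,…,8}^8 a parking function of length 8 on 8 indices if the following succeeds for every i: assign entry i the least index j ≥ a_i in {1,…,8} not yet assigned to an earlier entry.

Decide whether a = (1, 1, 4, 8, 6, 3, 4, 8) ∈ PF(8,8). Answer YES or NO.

NO

Rearranged: b = (1, 1, 3, 4, 4, 6, 8, 8).
  b_1=1 ≤ 1
  b_2=1 ≤ 2
  b_3=3 ≤ 3
  b_4=4 ≤ 4
  b_5=4 ≤ 5
  b_6=6 ≤ 6
  b_7=8 > 7
  fails at i=7 ⇒ NO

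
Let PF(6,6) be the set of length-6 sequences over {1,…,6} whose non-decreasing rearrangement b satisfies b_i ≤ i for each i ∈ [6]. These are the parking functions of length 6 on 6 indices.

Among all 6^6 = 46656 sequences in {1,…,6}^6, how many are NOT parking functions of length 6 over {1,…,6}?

|PF| = (7−6)·7^(6−1) = 1 · 16807 = 16807 (Pollak)
Example (1,5,6,6,3,6) → sorted (1,3,5,6,6,6): b_2=3>2, not a PF.
Total 46656; non-PF = 46656−16807 = 29849

29849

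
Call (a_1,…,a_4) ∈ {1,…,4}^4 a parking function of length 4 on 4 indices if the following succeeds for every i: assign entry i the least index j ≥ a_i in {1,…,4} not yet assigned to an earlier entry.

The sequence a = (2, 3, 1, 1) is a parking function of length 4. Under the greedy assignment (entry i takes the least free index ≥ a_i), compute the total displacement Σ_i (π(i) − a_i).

Σπ = 10 ({1..4} each once); Σa = 2+3+1+1 = 7; disp = 10−7 = 3.

3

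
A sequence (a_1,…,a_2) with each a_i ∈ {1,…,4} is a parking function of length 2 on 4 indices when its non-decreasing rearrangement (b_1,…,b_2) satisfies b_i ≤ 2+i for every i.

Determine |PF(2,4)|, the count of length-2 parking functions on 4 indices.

15

Count = (5−2)·5^(2−1) = 3·5 = 15 (Konheim–Weiss)
Check (1,2) → sorted (1,2): b_i ≤ 2+i ∀i, a PF.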